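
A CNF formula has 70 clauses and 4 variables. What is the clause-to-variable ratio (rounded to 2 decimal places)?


Clause-to-variable ratio = clauses / variables.
70 / 4 = 17.5.

17.5


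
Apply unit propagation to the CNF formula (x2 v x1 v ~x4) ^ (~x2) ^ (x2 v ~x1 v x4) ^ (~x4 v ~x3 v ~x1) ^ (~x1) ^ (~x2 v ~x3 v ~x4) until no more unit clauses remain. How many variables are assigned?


Unit propagation repeatedly assigns the literal in any unit clause, then simplifies.
Assignments in order: x2 = F, x1 = F, x4 = F.
No further unit clauses remain.
Total variables assigned = 3.

3


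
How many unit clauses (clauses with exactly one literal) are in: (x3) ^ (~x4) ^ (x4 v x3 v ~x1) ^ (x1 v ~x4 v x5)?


A unit clause contains exactly one literal.
Unit clauses found: (x3), (~x4).
Count = 2.

2


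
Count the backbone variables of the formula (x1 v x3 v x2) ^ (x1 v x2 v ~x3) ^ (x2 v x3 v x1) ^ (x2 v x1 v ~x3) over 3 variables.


Find all satisfying assignments: 6 model(s).
Check which variables have the same value in every model.
No variable is fixed across all models.
Backbone size = 0.

0


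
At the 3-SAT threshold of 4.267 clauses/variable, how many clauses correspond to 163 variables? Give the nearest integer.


The 3-SAT phase transition occurs at approximately 4.267 clauses per variable.
m = 4.267 * 163 = 695.521.
Rounded to nearest integer: 696.

696


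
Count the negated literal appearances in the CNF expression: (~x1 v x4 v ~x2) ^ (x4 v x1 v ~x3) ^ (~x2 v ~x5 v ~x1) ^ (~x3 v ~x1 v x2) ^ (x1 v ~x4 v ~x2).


Scan each clause for negated literals.
Clause 1: 2 negative; Clause 2: 1 negative; Clause 3: 3 negative; Clause 4: 2 negative; Clause 5: 2 negative.
Total negative literal occurrences = 10.

10


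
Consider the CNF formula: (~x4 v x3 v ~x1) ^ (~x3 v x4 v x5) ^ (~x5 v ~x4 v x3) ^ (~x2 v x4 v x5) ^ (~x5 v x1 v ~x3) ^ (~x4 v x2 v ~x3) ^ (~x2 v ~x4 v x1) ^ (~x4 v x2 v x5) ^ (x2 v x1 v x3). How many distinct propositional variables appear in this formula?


Identify each distinct variable in the formula.
Variables found: x1, x2, x3, x4, x5.
Total distinct variables = 5.

5


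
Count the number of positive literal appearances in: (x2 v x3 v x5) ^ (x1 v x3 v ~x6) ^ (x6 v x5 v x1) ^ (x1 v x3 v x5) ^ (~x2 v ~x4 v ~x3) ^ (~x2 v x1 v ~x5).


Scan each clause for unnegated literals.
Clause 1: 3 positive; Clause 2: 2 positive; Clause 3: 3 positive; Clause 4: 3 positive; Clause 5: 0 positive; Clause 6: 1 positive.
Total positive literal occurrences = 12.

12


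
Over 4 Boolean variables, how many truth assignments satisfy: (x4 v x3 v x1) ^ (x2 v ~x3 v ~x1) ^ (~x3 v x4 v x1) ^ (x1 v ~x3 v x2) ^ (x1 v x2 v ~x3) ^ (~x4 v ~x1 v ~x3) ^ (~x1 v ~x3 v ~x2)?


Enumerate all 16 truth assignments over 4 variables.
Test each against every clause.
Satisfying assignments found: 7.

7


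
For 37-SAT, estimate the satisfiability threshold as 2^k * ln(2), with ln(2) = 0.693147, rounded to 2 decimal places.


Using the asymptotic formula: threshold ~ 2^k * ln(2).
2^37 = 137438953472.
137438953472 * 0.693147 = 95265398282.26.

95265398282.26


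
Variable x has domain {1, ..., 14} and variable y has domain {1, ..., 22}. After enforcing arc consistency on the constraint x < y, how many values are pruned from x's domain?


For the constraint x < y, x needs a supporting value in y's domain.
x can be at most 21 (one less than y's maximum).
Valid x values from domain: 14 out of 14.
Pruned = 14 - 14 = 0.

0


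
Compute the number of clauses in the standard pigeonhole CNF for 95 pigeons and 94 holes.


The PHP encoding has two parts:
1) At-least-one-hole clauses: 95 (one per pigeon, each with 94 literals).
2) At-most-one-pigeon-per-hole clauses: 94 holes * C(95,2) = 94 * 4465 = 419710.
Total clauses = 95 + 419710 = 419805.

419805


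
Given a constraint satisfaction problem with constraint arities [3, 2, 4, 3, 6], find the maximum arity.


The arities are: 3, 2, 4, 3, 6.
Scan for the maximum value.
Maximum arity = 6.

6


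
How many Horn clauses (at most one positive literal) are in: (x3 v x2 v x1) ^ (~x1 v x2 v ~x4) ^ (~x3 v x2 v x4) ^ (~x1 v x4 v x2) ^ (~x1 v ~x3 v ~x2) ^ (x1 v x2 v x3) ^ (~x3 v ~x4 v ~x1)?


A Horn clause has at most one positive literal.
Clause 1: 3 positive lit(s) -> not Horn
Clause 2: 1 positive lit(s) -> Horn
Clause 3: 2 positive lit(s) -> not Horn
Clause 4: 2 positive lit(s) -> not Horn
Clause 5: 0 positive lit(s) -> Horn
Clause 6: 3 positive lit(s) -> not Horn
Clause 7: 0 positive lit(s) -> Horn
Total Horn clauses = 3.

3


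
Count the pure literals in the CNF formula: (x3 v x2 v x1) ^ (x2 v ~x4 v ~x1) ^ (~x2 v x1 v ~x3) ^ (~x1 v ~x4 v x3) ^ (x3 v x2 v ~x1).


A pure literal appears in only one polarity across all clauses.
Pure literals: x4 (negative only).
Count = 1.

1


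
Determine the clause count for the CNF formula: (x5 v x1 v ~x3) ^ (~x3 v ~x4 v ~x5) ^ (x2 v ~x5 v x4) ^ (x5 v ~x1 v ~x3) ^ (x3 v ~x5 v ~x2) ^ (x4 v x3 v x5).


Each group enclosed in parentheses joined by ^ is one clause.
Counting the conjuncts: 6 clauses.

6


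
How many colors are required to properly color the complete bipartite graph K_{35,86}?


K_{35,86} is bipartite by definition: the two parts are independent sets, with every edge crossing between them.
Color all vertices in one part with color 1 and all vertices in the other part with color 2.
Since the graph has at least one edge, one color does not suffice.
Chromatic number = 2.

2


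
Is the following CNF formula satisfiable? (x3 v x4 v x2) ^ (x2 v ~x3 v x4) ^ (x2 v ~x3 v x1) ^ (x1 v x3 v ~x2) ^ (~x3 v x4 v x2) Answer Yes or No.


Check all 16 possible truth assignments.
Number of satisfying assignments found: 9.
The formula is satisfiable.

Yes


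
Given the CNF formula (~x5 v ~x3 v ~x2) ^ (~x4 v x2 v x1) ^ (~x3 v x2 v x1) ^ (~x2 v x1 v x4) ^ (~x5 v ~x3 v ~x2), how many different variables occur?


Identify each distinct variable in the formula.
Variables found: x1, x2, x3, x4, x5.
Total distinct variables = 5.

5


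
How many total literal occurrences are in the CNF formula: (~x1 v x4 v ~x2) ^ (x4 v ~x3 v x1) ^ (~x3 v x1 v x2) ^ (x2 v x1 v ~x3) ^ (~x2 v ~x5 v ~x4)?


Clause lengths: 3, 3, 3, 3, 3.
Sum = 3 + 3 + 3 + 3 + 3 = 15.

15


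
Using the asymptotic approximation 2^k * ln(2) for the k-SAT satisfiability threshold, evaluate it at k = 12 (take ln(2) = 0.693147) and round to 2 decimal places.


Using the asymptotic formula: threshold ~ 2^k * ln(2).
2^12 = 4096.
4096 * 0.693147 = 2839.13.

2839.13


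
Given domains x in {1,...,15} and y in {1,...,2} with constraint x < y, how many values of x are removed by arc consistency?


For the constraint x < y, x needs a supporting value in y's domain.
x can be at most 1 (one less than y's maximum).
Valid x values from domain: 1 out of 15.
Pruned = 15 - 1 = 14.

14


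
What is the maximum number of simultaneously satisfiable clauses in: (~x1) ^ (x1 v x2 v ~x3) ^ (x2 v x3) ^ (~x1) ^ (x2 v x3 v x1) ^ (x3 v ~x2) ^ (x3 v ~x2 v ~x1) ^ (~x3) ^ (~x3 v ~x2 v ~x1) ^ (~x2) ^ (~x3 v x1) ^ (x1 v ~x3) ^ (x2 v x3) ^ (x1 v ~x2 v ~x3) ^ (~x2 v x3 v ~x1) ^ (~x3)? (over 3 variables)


Enumerate all 8 truth assignments.
For each, count how many of the 16 clauses are satisfied.
The formula is not fully satisfiable, so the maximum is below 16.
Maximum simultaneously satisfiable clauses = 14.

14


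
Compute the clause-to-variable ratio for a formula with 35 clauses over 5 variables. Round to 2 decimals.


Clause-to-variable ratio = clauses / variables.
35 / 5 = 7.0.

7.0


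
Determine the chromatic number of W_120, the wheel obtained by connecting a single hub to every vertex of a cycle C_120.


W_120 consists of the cycle C_120 together with a hub vertex adjacent to every cycle vertex.
The cycle C_120 needs 2 colors (even cycle -> 2).
The hub is adjacent to every cycle vertex, so it must receive a new color distinct from all of them.
Chromatic number = 2 + 1 = 3.

3


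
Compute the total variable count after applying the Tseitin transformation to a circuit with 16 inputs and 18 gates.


The Tseitin transformation introduces one auxiliary variable per gate.
Total variables = inputs + gates = 16 + 18 = 34.

34


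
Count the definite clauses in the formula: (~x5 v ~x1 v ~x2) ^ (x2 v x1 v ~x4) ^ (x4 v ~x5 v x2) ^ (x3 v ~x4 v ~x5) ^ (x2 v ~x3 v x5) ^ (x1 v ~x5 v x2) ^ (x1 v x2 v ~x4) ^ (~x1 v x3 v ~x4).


A definite clause has exactly one positive literal.
Clause 1: 0 positive -> not definite
Clause 2: 2 positive -> not definite
Clause 3: 2 positive -> not definite
Clause 4: 1 positive -> definite
Clause 5: 2 positive -> not definite
Clause 6: 2 positive -> not definite
Clause 7: 2 positive -> not definite
Clause 8: 1 positive -> definite
Definite clause count = 2.

2


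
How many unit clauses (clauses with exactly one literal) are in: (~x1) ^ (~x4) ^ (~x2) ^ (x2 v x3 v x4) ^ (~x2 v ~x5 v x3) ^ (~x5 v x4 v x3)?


A unit clause contains exactly one literal.
Unit clauses found: (~x1), (~x4), (~x2).
Count = 3.

3


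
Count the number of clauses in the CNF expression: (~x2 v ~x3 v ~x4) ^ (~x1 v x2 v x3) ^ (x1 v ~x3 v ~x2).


Each group enclosed in parentheses joined by ^ is one clause.
Counting the conjuncts: 3 clauses.

3


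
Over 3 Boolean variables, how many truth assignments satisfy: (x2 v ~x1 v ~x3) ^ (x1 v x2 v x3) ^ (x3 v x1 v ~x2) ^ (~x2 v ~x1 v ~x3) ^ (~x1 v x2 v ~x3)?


Enumerate all 8 truth assignments over 3 variables.
Test each against every clause.
Satisfying assignments found: 4.

4


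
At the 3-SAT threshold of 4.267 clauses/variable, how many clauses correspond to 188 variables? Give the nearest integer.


The 3-SAT phase transition occurs at approximately 4.267 clauses per variable.
m = 4.267 * 188 = 802.196.
Rounded to nearest integer: 802.

802


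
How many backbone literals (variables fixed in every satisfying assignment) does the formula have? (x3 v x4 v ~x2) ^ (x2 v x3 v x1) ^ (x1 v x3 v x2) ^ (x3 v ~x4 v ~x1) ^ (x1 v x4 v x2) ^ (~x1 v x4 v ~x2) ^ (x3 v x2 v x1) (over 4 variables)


Find all satisfying assignments: 8 model(s).
Check which variables have the same value in every model.
No variable is fixed across all models.
Backbone size = 0.

0


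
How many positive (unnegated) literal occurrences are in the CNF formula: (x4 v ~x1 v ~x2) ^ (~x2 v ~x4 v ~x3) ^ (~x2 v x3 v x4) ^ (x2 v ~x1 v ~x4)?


Scan each clause for unnegated literals.
Clause 1: 1 positive; Clause 2: 0 positive; Clause 3: 2 positive; Clause 4: 1 positive.
Total positive literal occurrences = 4.

4


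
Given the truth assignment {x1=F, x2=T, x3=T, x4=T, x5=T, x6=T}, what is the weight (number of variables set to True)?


The weight is the number of variables assigned True.
True variables: x2, x3, x4, x5, x6.
Weight = 5.

5


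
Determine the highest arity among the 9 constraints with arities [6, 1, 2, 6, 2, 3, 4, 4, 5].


The arities are: 6, 1, 2, 6, 2, 3, 4, 4, 5.
Scan for the maximum value.
Maximum arity = 6.

6


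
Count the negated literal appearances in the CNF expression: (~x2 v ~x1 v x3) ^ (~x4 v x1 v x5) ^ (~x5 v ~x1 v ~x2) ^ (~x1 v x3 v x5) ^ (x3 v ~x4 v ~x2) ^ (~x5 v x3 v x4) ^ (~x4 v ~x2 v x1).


Scan each clause for negated literals.
Clause 1: 2 negative; Clause 2: 1 negative; Clause 3: 3 negative; Clause 4: 1 negative; Clause 5: 2 negative; Clause 6: 1 negative; Clause 7: 2 negative.
Total negative literal occurrences = 12.

12


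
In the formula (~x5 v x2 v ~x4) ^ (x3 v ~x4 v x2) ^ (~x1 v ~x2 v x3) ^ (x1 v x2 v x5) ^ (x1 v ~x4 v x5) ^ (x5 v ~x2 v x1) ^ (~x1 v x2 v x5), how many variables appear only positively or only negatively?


A pure literal appears in only one polarity across all clauses.
Pure literals: x3 (positive only), x4 (negative only).
Count = 2.

2


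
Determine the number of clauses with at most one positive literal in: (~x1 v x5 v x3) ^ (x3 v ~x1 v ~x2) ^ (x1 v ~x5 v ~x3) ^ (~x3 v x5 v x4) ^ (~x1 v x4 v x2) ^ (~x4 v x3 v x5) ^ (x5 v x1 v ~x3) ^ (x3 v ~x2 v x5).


A Horn clause has at most one positive literal.
Clause 1: 2 positive lit(s) -> not Horn
Clause 2: 1 positive lit(s) -> Horn
Clause 3: 1 positive lit(s) -> Horn
Clause 4: 2 positive lit(s) -> not Horn
Clause 5: 2 positive lit(s) -> not Horn
Clause 6: 2 positive lit(s) -> not Horn
Clause 7: 2 positive lit(s) -> not Horn
Clause 8: 2 positive lit(s) -> not Horn
Total Horn clauses = 2.

2


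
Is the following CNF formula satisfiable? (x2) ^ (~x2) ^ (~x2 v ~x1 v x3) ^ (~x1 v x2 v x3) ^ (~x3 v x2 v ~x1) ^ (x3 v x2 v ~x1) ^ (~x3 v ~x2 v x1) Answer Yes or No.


Check all 8 possible truth assignments.
Number of satisfying assignments found: 0.
The formula is unsatisfiable.

No


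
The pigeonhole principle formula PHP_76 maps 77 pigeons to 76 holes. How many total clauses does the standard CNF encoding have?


The PHP encoding has two parts:
1) At-least-one-hole clauses: 77 (one per pigeon, each with 76 literals).
2) At-most-one-pigeon-per-hole clauses: 76 holes * C(77,2) = 76 * 2926 = 222376.
Total clauses = 77 + 222376 = 222453.

222453


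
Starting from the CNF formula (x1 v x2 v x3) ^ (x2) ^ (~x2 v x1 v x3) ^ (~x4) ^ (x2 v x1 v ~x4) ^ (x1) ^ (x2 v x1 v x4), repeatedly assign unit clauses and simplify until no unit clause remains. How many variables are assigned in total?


Unit propagation repeatedly assigns the literal in any unit clause, then simplifies.
Assignments in order: x2 = T, x4 = F, x1 = T.
No further unit clauses remain.
Total variables assigned = 3.

3


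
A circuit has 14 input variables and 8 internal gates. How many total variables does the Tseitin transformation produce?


The Tseitin transformation introduces one auxiliary variable per gate.
Total variables = inputs + gates = 14 + 8 = 22.

22


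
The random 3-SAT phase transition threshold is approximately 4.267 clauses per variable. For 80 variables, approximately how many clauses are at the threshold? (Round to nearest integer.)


The 3-SAT phase transition occurs at approximately 4.267 clauses per variable.
m = 4.267 * 80 = 341.36.
Rounded to nearest integer: 341.

341


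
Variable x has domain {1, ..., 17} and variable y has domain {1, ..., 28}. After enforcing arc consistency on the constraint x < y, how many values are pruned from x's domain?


For the constraint x < y, x needs a supporting value in y's domain.
x can be at most 27 (one less than y's maximum).
Valid x values from domain: 17 out of 17.
Pruned = 17 - 17 = 0.

0


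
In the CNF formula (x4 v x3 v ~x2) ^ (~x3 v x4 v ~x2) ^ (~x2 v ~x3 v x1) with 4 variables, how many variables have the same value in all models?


Find all satisfying assignments: 11 model(s).
Check which variables have the same value in every model.
No variable is fixed across all models.
Backbone size = 0.

0


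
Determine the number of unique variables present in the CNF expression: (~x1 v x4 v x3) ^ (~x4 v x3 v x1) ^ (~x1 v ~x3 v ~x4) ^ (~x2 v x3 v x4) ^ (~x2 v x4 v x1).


Identify each distinct variable in the formula.
Variables found: x1, x2, x3, x4.
Total distinct variables = 4.

4


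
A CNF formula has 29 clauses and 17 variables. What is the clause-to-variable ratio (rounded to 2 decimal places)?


Clause-to-variable ratio = clauses / variables.
29 / 17 = 1.71.

1.71


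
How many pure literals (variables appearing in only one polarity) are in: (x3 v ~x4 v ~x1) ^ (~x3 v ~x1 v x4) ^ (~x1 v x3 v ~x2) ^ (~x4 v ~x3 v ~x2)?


A pure literal appears in only one polarity across all clauses.
Pure literals: x1 (negative only), x2 (negative only).
Count = 2.

2


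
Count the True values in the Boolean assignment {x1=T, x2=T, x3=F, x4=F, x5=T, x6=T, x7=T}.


The weight is the number of variables assigned True.
True variables: x1, x2, x5, x6, x7.
Weight = 5.

5


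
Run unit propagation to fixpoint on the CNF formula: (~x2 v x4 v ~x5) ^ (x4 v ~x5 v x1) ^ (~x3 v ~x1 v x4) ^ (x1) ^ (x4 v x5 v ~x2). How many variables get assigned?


Unit propagation repeatedly assigns the literal in any unit clause, then simplifies.
Assignments in order: x1 = T.
No further unit clauses remain.
Total variables assigned = 1.

1


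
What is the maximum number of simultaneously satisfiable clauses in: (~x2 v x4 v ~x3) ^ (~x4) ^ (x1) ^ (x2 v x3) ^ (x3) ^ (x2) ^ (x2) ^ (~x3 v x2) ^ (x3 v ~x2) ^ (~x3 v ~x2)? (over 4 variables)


Enumerate all 16 truth assignments.
For each, count how many of the 10 clauses are satisfied.
The formula is not fully satisfiable, so the maximum is below 10.
Maximum simultaneously satisfiable clauses = 8.

8


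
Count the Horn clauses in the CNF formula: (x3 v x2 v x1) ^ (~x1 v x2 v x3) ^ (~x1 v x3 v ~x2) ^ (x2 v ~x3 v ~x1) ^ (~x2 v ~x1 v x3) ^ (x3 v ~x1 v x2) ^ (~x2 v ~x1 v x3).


A Horn clause has at most one positive literal.
Clause 1: 3 positive lit(s) -> not Horn
Clause 2: 2 positive lit(s) -> not Horn
Clause 3: 1 positive lit(s) -> Horn
Clause 4: 1 positive lit(s) -> Horn
Clause 5: 1 positive lit(s) -> Horn
Clause 6: 2 positive lit(s) -> not Horn
Clause 7: 1 positive lit(s) -> Horn
Total Horn clauses = 4.

4


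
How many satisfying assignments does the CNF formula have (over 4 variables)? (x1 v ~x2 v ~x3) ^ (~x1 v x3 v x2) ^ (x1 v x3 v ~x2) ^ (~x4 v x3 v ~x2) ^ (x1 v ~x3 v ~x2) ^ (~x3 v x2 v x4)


Enumerate all 16 truth assignments over 4 variables.
Test each against every clause.
Satisfying assignments found: 7.

7


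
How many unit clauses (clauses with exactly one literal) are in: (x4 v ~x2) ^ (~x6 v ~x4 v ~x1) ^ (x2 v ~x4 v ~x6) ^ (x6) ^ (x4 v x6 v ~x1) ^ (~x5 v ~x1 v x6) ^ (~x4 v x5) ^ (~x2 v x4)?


A unit clause contains exactly one literal.
Unit clauses found: (x6).
Count = 1.

1


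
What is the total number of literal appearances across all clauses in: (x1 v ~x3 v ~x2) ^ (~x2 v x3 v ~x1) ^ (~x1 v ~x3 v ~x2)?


Clause lengths: 3, 3, 3.
Sum = 3 + 3 + 3 = 9.

9


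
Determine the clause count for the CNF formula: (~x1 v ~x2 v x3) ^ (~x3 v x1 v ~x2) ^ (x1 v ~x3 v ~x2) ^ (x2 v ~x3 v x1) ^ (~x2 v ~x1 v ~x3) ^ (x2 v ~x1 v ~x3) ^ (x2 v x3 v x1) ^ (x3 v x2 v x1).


Each group enclosed in parentheses joined by ^ is one clause.
Counting the conjuncts: 8 clauses.

8


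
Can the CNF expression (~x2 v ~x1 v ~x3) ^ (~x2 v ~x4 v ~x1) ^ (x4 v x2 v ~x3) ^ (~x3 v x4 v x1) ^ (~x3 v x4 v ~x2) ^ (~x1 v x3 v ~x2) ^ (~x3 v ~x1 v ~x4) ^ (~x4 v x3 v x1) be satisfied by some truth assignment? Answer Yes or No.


Check all 16 possible truth assignments.
Number of satisfying assignments found: 6.
The formula is satisfiable.

Yes


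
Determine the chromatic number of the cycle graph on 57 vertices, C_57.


An odd cycle cannot be 2-colored: alternating two colors around the cycle returns to the start with a conflict.
Since 57 is odd, three colors are required (and three suffice).
Chromatic number = 3.

3


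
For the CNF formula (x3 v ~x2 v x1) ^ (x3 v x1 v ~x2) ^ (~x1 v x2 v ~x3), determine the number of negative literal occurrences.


Scan each clause for negated literals.
Clause 1: 1 negative; Clause 2: 1 negative; Clause 3: 2 negative.
Total negative literal occurrences = 4.

4


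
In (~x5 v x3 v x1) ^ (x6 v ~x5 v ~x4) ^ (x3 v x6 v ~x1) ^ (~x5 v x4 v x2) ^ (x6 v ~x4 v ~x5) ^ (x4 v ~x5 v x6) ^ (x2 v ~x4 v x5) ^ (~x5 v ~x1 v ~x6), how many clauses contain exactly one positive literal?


A definite clause has exactly one positive literal.
Clause 1: 2 positive -> not definite
Clause 2: 1 positive -> definite
Clause 3: 2 positive -> not definite
Clause 4: 2 positive -> not definite
Clause 5: 1 positive -> definite
Clause 6: 2 positive -> not definite
Clause 7: 2 positive -> not definite
Clause 8: 0 positive -> not definite
Definite clause count = 2.

2


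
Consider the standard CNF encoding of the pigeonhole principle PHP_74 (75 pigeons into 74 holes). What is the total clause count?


The PHP encoding has two parts:
1) At-least-one-hole clauses: 75 (one per pigeon, each with 74 literals).
2) At-most-one-pigeon-per-hole clauses: 74 holes * C(75,2) = 74 * 2775 = 205350.
Total clauses = 75 + 205350 = 205425.

205425


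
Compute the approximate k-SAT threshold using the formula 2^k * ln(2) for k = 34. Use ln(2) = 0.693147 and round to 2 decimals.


Using the asymptotic formula: threshold ~ 2^k * ln(2).
2^34 = 17179869184.
17179869184 * 0.693147 = 11908174785.28.

11908174785.28


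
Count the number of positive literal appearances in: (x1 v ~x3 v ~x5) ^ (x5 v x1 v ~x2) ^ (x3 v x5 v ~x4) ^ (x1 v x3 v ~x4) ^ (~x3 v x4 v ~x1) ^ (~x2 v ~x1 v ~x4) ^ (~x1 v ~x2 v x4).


Scan each clause for unnegated literals.
Clause 1: 1 positive; Clause 2: 2 positive; Clause 3: 2 positive; Clause 4: 2 positive; Clause 5: 1 positive; Clause 6: 0 positive; Clause 7: 1 positive.
Total positive literal occurrences = 9.

9


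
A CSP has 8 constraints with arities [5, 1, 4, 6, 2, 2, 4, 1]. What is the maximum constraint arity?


The arities are: 5, 1, 4, 6, 2, 2, 4, 1.
Scan for the maximum value.
Maximum arity = 6.

6


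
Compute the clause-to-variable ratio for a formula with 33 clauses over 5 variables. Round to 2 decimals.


Clause-to-variable ratio = clauses / variables.
33 / 5 = 6.6.

6.6


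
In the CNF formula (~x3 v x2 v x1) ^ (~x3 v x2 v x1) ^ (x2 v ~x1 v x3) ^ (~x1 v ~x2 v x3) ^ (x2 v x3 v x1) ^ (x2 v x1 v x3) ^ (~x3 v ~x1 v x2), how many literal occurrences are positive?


Scan each clause for unnegated literals.
Clause 1: 2 positive; Clause 2: 2 positive; Clause 3: 2 positive; Clause 4: 1 positive; Clause 5: 3 positive; Clause 6: 3 positive; Clause 7: 1 positive.
Total positive literal occurrences = 14.

14


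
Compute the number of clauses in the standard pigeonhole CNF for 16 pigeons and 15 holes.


The PHP encoding has two parts:
1) At-least-one-hole clauses: 16 (one per pigeon, each with 15 literals).
2) At-most-one-pigeon-per-hole clauses: 15 holes * C(16,2) = 15 * 120 = 1800.
Total clauses = 16 + 1800 = 1816.

1816


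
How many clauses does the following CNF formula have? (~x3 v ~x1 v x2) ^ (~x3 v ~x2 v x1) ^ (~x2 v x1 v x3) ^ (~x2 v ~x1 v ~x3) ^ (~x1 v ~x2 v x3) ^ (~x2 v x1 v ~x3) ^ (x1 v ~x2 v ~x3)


Each group enclosed in parentheses joined by ^ is one clause.
Counting the conjuncts: 7 clauses.

7


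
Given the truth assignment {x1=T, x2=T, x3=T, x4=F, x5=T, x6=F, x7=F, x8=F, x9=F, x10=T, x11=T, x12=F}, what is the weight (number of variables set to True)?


The weight is the number of variables assigned True.
True variables: x1, x2, x3, x5, x10, x11.
Weight = 6.

6


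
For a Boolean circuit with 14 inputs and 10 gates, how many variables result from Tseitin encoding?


The Tseitin transformation introduces one auxiliary variable per gate.
Total variables = inputs + gates = 14 + 10 = 24.

24


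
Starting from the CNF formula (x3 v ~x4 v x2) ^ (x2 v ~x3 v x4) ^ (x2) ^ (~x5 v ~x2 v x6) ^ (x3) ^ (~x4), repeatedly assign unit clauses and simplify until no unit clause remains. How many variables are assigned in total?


Unit propagation repeatedly assigns the literal in any unit clause, then simplifies.
Assignments in order: x2 = T, x3 = T, x4 = F.
No further unit clauses remain.
Total variables assigned = 3.

3


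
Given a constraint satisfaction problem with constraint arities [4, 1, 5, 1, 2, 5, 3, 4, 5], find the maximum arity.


The arities are: 4, 1, 5, 1, 2, 5, 3, 4, 5.
Scan for the maximum value.
Maximum arity = 5.

5


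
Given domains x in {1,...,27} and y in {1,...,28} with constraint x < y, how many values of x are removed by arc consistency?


For the constraint x < y, x needs a supporting value in y's domain.
x can be at most 27 (one less than y's maximum).
Valid x values from domain: 27 out of 27.
Pruned = 27 - 27 = 0.

0


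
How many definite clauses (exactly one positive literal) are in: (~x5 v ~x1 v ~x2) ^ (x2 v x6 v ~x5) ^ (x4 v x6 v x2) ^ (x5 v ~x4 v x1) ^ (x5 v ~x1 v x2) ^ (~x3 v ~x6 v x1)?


A definite clause has exactly one positive literal.
Clause 1: 0 positive -> not definite
Clause 2: 2 positive -> not definite
Clause 3: 3 positive -> not definite
Clause 4: 2 positive -> not definite
Clause 5: 2 positive -> not definite
Clause 6: 1 positive -> definite
Definite clause count = 1.

1


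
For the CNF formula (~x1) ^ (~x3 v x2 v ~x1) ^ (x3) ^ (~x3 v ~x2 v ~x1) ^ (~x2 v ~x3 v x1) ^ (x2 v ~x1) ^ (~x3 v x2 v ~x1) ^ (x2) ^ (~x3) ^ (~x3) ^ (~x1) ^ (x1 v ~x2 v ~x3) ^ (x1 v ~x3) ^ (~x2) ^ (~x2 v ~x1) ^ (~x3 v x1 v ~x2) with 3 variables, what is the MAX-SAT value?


Enumerate all 8 truth assignments.
For each, count how many of the 16 clauses are satisfied.
The formula is not fully satisfiable, so the maximum is below 16.
Maximum simultaneously satisfiable clauses = 14.

14


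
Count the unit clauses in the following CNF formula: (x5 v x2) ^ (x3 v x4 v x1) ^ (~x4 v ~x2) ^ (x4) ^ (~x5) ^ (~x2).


A unit clause contains exactly one literal.
Unit clauses found: (x4), (~x5), (~x2).
Count = 3.

3


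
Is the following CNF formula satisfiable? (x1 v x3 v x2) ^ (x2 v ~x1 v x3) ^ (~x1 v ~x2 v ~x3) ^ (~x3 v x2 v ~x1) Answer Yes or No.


Check all 8 possible truth assignments.
Number of satisfying assignments found: 4.
The formula is satisfiable.

Yes


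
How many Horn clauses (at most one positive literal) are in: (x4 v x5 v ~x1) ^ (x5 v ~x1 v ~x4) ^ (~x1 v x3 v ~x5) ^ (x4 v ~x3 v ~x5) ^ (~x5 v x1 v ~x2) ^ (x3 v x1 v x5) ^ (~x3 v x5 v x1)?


A Horn clause has at most one positive literal.
Clause 1: 2 positive lit(s) -> not Horn
Clause 2: 1 positive lit(s) -> Horn
Clause 3: 1 positive lit(s) -> Horn
Clause 4: 1 positive lit(s) -> Horn
Clause 5: 1 positive lit(s) -> Horn
Clause 6: 3 positive lit(s) -> not Horn
Clause 7: 2 positive lit(s) -> not Horn
Total Horn clauses = 4.

4


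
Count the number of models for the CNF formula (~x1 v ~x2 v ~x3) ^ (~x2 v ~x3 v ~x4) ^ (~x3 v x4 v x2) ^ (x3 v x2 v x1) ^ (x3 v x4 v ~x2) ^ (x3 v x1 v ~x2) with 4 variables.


Enumerate all 16 truth assignments over 4 variables.
Test each against every clause.
Satisfying assignments found: 6.

6


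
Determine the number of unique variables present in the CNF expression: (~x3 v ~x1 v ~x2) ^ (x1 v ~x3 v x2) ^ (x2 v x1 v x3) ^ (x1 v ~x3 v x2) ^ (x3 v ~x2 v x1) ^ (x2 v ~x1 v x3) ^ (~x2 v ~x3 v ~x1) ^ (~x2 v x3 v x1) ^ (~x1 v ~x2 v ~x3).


Identify each distinct variable in the formula.
Variables found: x1, x2, x3.
Total distinct variables = 3.

3


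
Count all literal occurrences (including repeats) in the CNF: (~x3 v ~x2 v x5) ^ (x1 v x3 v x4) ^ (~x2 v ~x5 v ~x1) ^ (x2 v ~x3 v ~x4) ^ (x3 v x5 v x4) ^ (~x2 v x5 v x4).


Clause lengths: 3, 3, 3, 3, 3, 3.
Sum = 3 + 3 + 3 + 3 + 3 + 3 = 18.

18


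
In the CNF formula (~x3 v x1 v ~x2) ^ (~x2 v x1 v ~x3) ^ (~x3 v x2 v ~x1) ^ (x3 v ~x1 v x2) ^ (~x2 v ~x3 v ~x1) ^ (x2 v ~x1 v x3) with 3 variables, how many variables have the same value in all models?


Find all satisfying assignments: 4 model(s).
Check which variables have the same value in every model.
No variable is fixed across all models.
Backbone size = 0.

0


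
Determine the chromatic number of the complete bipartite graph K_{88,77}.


K_{88,77} is bipartite by definition: the two parts are independent sets, with every edge crossing between them.
Color all vertices in one part with color 1 and all vertices in the other part with color 2.
Since the graph has at least one edge, one color does not suffice.
Chromatic number = 2.

2


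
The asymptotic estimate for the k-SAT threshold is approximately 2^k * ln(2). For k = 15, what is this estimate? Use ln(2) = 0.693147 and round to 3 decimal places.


Using the asymptotic formula: threshold ~ 2^k * ln(2).
2^15 = 32768.
32768 * 0.693147 = 22713.041.

22713.041


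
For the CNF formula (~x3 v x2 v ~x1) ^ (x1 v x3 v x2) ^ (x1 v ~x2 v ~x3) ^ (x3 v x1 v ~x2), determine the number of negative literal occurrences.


Scan each clause for negated literals.
Clause 1: 2 negative; Clause 2: 0 negative; Clause 3: 2 negative; Clause 4: 1 negative.
Total negative literal occurrences = 5.

5


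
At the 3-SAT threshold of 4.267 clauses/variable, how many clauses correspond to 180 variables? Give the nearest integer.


The 3-SAT phase transition occurs at approximately 4.267 clauses per variable.
m = 4.267 * 180 = 768.06.
Rounded to nearest integer: 768.

768


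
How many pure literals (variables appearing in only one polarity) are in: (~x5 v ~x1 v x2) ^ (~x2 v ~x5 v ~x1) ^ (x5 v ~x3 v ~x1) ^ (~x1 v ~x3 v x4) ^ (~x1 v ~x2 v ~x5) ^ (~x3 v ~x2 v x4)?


A pure literal appears in only one polarity across all clauses.
Pure literals: x1 (negative only), x3 (negative only), x4 (positive only).
Count = 3.

3


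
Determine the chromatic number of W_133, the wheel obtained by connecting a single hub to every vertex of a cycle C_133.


W_133 consists of the cycle C_133 together with a hub vertex adjacent to every cycle vertex.
The cycle C_133 needs 3 colors (odd cycle -> 3).
The hub is adjacent to every cycle vertex, so it must receive a new color distinct from all of them.
Chromatic number = 3 + 1 = 4.

4


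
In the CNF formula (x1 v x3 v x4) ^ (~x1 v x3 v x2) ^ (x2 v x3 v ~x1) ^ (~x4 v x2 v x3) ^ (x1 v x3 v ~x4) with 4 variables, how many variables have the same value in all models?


Find all satisfying assignments: 10 model(s).
Check which variables have the same value in every model.
No variable is fixed across all models.
Backbone size = 0.

0


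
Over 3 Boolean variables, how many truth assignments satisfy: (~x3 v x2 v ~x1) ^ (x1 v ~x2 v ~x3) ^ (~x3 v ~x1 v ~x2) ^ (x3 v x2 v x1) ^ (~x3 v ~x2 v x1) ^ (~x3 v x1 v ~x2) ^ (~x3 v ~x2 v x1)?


Enumerate all 8 truth assignments over 3 variables.
Test each against every clause.
Satisfying assignments found: 4.

4


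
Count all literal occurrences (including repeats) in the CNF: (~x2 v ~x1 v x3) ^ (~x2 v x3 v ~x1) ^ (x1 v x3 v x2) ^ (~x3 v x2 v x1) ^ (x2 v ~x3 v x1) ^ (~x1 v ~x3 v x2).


Clause lengths: 3, 3, 3, 3, 3, 3.
Sum = 3 + 3 + 3 + 3 + 3 + 3 = 18.

18


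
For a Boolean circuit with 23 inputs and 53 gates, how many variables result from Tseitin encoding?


The Tseitin transformation introduces one auxiliary variable per gate.
Total variables = inputs + gates = 23 + 53 = 76.

76


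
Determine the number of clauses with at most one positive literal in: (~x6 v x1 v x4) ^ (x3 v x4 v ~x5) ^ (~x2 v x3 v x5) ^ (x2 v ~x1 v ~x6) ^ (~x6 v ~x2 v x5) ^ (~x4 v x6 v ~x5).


A Horn clause has at most one positive literal.
Clause 1: 2 positive lit(s) -> not Horn
Clause 2: 2 positive lit(s) -> not Horn
Clause 3: 2 positive lit(s) -> not Horn
Clause 4: 1 positive lit(s) -> Horn
Clause 5: 1 positive lit(s) -> Horn
Clause 6: 1 positive lit(s) -> Horn
Total Horn clauses = 3.

3


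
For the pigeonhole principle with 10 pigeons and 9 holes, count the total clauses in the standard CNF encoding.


The PHP encoding has two parts:
1) At-least-one-hole clauses: 10 (one per pigeon, each with 9 literals).
2) At-most-one-pigeon-per-hole clauses: 9 holes * C(10,2) = 9 * 45 = 405.
Total clauses = 10 + 405 = 415.

415


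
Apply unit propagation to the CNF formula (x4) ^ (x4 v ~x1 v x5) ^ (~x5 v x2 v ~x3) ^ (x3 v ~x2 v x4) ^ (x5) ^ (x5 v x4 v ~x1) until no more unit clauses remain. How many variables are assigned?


Unit propagation repeatedly assigns the literal in any unit clause, then simplifies.
Assignments in order: x4 = T, x5 = T.
No further unit clauses remain.
Total variables assigned = 2.

2


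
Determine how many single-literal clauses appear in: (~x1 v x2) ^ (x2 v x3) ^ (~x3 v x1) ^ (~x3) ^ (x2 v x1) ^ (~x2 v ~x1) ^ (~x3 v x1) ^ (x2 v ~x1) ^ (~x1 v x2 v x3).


A unit clause contains exactly one literal.
Unit clauses found: (~x3).
Count = 1.

1


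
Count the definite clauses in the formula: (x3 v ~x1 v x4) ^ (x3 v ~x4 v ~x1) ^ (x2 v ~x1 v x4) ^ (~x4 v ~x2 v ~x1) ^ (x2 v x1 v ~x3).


A definite clause has exactly one positive literal.
Clause 1: 2 positive -> not definite
Clause 2: 1 positive -> definite
Clause 3: 2 positive -> not definite
Clause 4: 0 positive -> not definite
Clause 5: 2 positive -> not definite
Definite clause count = 1.

1


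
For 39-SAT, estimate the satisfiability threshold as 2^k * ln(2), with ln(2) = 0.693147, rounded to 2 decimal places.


Using the asymptotic formula: threshold ~ 2^k * ln(2).
2^39 = 549755813888.
549755813888 * 0.693147 = 381061593129.03.

381061593129.03


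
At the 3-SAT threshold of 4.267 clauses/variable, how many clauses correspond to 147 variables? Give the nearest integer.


The 3-SAT phase transition occurs at approximately 4.267 clauses per variable.
m = 4.267 * 147 = 627.249.
Rounded to nearest integer: 627.

627


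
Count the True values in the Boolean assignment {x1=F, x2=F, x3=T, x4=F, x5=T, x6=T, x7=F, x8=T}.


The weight is the number of variables assigned True.
True variables: x3, x5, x6, x8.
Weight = 4.

4


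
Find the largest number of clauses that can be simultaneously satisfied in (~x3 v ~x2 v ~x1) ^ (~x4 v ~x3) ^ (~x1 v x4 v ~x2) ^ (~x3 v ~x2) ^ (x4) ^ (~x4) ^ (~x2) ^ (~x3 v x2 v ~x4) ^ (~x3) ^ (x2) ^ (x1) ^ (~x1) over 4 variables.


Enumerate all 16 truth assignments.
For each, count how many of the 12 clauses are satisfied.
The formula is not fully satisfiable, so the maximum is below 12.
Maximum simultaneously satisfiable clauses = 9.

9


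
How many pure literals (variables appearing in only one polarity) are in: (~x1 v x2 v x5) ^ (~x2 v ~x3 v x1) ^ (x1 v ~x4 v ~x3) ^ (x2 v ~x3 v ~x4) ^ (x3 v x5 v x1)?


A pure literal appears in only one polarity across all clauses.
Pure literals: x4 (negative only), x5 (positive only).
Count = 2.

2


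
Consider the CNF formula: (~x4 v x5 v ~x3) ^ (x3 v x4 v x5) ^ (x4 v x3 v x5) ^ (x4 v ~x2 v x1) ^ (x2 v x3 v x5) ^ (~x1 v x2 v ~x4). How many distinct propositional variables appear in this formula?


Identify each distinct variable in the formula.
Variables found: x1, x2, x3, x4, x5.
Total distinct variables = 5.

5


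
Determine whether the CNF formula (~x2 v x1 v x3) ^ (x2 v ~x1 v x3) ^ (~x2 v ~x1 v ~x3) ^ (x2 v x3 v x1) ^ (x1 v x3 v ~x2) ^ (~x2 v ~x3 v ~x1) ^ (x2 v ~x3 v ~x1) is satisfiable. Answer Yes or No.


Check all 8 possible truth assignments.
Number of satisfying assignments found: 3.
The formula is satisfiable.

Yes


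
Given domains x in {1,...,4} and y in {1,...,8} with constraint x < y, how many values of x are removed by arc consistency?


For the constraint x < y, x needs a supporting value in y's domain.
x can be at most 7 (one less than y's maximum).
Valid x values from domain: 4 out of 4.
Pruned = 4 - 4 = 0.

0


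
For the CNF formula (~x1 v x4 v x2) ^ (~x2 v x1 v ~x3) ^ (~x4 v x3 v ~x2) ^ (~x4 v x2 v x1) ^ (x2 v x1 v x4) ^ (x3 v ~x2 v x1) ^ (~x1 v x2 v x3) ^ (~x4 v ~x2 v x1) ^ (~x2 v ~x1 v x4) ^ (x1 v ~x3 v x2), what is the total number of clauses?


Each group enclosed in parentheses joined by ^ is one clause.
Counting the conjuncts: 10 clauses.

10


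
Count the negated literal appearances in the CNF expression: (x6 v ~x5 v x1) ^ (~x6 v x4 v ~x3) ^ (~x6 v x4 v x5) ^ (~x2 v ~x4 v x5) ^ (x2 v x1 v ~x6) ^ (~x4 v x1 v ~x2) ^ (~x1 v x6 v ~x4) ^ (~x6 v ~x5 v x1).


Scan each clause for negated literals.
Clause 1: 1 negative; Clause 2: 2 negative; Clause 3: 1 negative; Clause 4: 2 negative; Clause 5: 1 negative; Clause 6: 2 negative; Clause 7: 2 negative; Clause 8: 2 negative.
Total negative literal occurrences = 13.

13


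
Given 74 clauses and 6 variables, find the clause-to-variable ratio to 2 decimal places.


Clause-to-variable ratio = clauses / variables.
74 / 6 = 12.33.

12.33


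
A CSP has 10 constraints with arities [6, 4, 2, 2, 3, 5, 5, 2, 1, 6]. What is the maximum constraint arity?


The arities are: 6, 4, 2, 2, 3, 5, 5, 2, 1, 6.
Scan for the maximum value.
Maximum arity = 6.

6


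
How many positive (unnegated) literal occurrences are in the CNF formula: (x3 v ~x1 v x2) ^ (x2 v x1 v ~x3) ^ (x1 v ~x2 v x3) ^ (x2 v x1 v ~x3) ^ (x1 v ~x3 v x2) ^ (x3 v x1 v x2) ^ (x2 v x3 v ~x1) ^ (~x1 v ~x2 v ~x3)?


Scan each clause for unnegated literals.
Clause 1: 2 positive; Clause 2: 2 positive; Clause 3: 2 positive; Clause 4: 2 positive; Clause 5: 2 positive; Clause 6: 3 positive; Clause 7: 2 positive; Clause 8: 0 positive.
Total positive literal occurrences = 15.

15


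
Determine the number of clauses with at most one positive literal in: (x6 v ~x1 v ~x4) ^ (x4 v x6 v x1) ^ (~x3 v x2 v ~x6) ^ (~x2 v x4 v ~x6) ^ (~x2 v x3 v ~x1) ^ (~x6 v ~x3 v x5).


A Horn clause has at most one positive literal.
Clause 1: 1 positive lit(s) -> Horn
Clause 2: 3 positive lit(s) -> not Horn
Clause 3: 1 positive lit(s) -> Horn
Clause 4: 1 positive lit(s) -> Horn
Clause 5: 1 positive lit(s) -> Horn
Clause 6: 1 positive lit(s) -> Horn
Total Horn clauses = 5.

5


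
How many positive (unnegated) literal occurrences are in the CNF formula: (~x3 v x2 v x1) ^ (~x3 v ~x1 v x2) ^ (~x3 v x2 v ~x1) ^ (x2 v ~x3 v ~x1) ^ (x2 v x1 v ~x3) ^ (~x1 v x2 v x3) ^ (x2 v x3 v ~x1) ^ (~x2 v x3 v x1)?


Scan each clause for unnegated literals.
Clause 1: 2 positive; Clause 2: 1 positive; Clause 3: 1 positive; Clause 4: 1 positive; Clause 5: 2 positive; Clause 6: 2 positive; Clause 7: 2 positive; Clause 8: 2 positive.
Total positive literal occurrences = 13.

13


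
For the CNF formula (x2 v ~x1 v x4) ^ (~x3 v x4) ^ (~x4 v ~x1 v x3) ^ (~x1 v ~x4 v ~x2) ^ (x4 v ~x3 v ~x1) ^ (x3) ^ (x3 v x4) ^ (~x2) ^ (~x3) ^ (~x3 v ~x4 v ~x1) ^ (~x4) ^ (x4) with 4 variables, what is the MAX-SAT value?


Enumerate all 16 truth assignments.
For each, count how many of the 12 clauses are satisfied.
The formula is not fully satisfiable, so the maximum is below 12.
Maximum simultaneously satisfiable clauses = 10.

10


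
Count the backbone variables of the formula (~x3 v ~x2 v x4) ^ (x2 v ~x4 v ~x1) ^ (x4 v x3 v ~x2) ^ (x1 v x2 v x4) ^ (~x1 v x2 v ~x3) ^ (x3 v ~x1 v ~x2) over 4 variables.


Find all satisfying assignments: 6 model(s).
Check which variables have the same value in every model.
No variable is fixed across all models.
Backbone size = 0.

0


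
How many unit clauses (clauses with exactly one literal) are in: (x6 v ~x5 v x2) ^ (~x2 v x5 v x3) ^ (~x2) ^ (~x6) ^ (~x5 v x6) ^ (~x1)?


A unit clause contains exactly one literal.
Unit clauses found: (~x2), (~x6), (~x1).
Count = 3.

3


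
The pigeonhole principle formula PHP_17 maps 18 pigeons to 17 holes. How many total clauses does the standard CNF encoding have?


The PHP encoding has two parts:
1) At-least-one-hole clauses: 18 (one per pigeon, each with 17 literals).
2) At-most-one-pigeon-per-hole clauses: 17 holes * C(18,2) = 17 * 153 = 2601.
Total clauses = 18 + 2601 = 2619.

2619


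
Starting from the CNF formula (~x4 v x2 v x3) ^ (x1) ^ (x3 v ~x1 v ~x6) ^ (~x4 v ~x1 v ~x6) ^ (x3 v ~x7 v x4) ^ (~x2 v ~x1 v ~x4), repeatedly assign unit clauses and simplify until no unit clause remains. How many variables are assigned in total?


Unit propagation repeatedly assigns the literal in any unit clause, then simplifies.
Assignments in order: x1 = T.
No further unit clauses remain.
Total variables assigned = 1.

1


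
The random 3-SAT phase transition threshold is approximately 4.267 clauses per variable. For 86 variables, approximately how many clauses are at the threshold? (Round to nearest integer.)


The 3-SAT phase transition occurs at approximately 4.267 clauses per variable.
m = 4.267 * 86 = 366.962.
Rounded to nearest integer: 367.

367


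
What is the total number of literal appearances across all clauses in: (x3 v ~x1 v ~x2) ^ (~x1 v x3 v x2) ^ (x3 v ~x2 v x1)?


Clause lengths: 3, 3, 3.
Sum = 3 + 3 + 3 = 9.

9


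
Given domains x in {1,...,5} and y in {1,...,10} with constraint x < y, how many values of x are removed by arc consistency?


For the constraint x < y, x needs a supporting value in y's domain.
x can be at most 9 (one less than y's maximum).
Valid x values from domain: 5 out of 5.
Pruned = 5 - 5 = 0.

0
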